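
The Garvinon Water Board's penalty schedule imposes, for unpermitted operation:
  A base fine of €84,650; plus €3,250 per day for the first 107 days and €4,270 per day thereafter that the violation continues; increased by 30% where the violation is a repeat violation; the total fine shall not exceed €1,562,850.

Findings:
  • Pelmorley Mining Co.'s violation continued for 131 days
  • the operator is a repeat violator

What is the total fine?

Civil penalty: €695,344

First 107 days: 107 × €3,250 = €347,750
Remaining days: (131 − 107) × €4,270 = €102,480
Per-day component: €347,750 + €102,480 = €450,230
Base plus per-day: €84,650 + €450,230 = €534,880
Enhancement: 30% of €534,880 = €160,464
Enhanced fine: €534,880 + €160,464 = €695,344
Cap at €1,562,850: €695,344 is within the cap, no reduction.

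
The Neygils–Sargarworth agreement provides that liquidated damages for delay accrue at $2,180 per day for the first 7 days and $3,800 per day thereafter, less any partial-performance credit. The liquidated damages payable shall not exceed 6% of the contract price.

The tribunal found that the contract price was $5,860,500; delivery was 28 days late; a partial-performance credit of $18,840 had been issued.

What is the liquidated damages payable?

First 7 days: 7 × $2,180 = $15,260
Remaining days: (28 − 7) × $3,800 = $79,800
Accrued per-day damages: $15,260 + $79,800 = $95,060
Less partial-performance credit: $95,060 − $18,840 = $76,220
Cap: 6% of $5,860,500 = $351,630
Cap at $351,630: $76,220 is within the cap, no reduction.

$76,220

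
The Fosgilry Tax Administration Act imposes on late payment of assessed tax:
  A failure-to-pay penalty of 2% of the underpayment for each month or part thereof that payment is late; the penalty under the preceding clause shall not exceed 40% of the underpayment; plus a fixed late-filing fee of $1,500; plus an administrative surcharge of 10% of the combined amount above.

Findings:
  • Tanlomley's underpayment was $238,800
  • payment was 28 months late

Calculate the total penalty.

Accrued rate: 2% × 28 = 56%, capped at 40% → 40%
Failure-to-pay penalty: 40% of $238,800 = $95,520
Penalty before surcharge: $95,520 + $1,500 = $97,020
Administrative surcharge: 10% of $97,020 = $9,702
Total penalty: $97,020 + $9,702 = $106,722

$106,722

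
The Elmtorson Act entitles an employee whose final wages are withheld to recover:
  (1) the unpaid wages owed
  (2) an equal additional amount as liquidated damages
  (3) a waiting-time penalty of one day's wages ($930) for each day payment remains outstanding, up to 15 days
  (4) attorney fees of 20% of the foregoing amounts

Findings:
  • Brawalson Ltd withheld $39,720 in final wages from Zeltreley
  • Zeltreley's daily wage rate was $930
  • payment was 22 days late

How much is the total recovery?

Liquidated damages (equal amount): $39,720
Penalty days: min(22, 15) = 15
Waiting-time penalty: 15 × $930 = $13,950
Subtotal: $39,720 + $39,720 + $13,950 = $93,390
Attorney fees: 20% of $93,390 = $18,678
Total award: $93,390 + $18,678 = $112,068

$112,068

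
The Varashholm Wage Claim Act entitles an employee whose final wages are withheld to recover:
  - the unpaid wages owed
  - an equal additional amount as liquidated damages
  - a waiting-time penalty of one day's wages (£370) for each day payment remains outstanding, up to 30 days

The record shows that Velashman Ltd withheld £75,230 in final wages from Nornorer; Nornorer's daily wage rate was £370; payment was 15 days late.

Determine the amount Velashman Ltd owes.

Liquidated damages (equal amount): £75,230
Penalty days: min(15, 30) = 15
Waiting-time penalty: 15 × £370 = £5,550
Total award: £75,230 + £75,230 + £5,550 = £156,010

£156,010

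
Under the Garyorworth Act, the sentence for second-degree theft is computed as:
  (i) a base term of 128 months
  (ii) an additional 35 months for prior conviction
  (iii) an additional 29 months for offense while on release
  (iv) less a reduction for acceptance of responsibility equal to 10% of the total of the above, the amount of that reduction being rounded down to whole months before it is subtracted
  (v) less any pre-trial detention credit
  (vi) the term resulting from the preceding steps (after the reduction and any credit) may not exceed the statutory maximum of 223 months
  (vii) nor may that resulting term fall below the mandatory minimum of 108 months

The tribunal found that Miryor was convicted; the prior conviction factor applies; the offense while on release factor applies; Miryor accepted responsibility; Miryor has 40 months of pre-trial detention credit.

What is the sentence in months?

Prior conviction enhancement: +35 months
Offense while on release enhancement: +29 months
Adjusted term: 128 months + 35 months + 29 months = 192 months
Acceptance of responsibility reduction: 10% of 192 months = 19 months (rounded down)
After reduction: 192 − 19 = 173 months
Less pre-trial detention credit: 173 months − 40 months = 133 months
Cap at 223 months: 133 months is within the cap, no reduction.
Minimum 108 months: 133 months meets the minimum, no increase.

133 months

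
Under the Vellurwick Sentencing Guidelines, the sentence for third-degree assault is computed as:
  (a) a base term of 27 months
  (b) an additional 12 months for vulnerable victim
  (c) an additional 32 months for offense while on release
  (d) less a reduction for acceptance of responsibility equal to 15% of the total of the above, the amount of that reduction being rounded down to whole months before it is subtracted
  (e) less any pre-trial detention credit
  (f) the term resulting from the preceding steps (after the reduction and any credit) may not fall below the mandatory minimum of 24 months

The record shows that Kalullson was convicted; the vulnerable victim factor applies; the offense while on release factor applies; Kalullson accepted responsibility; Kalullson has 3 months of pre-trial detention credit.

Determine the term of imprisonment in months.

58 months

Vulnerable victim enhancement: +12 months
Offense while on release enhancement: +32 months
Adjusted term: 27 months + 12 months + 32 months = 71 months
Acceptance of responsibility reduction: 15% of 71 months = 10 months (rounded down)
After reduction: 71 − 10 = 61 months
Less pre-trial detention credit: 61 months − 3 months = 58 months
Minimum 24 months: 58 months meets the minimum, no increase.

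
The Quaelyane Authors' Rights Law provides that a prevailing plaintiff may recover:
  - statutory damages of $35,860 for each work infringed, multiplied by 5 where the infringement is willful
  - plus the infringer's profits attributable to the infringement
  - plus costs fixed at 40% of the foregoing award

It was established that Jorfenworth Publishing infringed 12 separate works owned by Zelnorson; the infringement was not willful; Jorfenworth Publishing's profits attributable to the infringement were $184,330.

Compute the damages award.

$860,510

Statutory damages: 12 × $35,860 = $430,320
Infringement not willful: no ×5 enhancement.
Combined award: $430,320 + $184,330 = $614,650
Costs: 40% of $614,650 = $245,860
Award plus costs: $614,650 + $245,860 = $860,510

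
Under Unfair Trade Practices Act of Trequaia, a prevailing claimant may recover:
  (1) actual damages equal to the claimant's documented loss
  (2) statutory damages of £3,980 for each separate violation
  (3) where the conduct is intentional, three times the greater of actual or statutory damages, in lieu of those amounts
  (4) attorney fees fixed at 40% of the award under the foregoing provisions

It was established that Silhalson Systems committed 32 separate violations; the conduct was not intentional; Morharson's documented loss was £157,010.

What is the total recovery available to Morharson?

£398,118

Statutory damages: 32 × £3,980 = £127,360
Conduct not intentional: the in-lieu enhancement does not apply.
Actual plus statutory damages: £157,010 + £127,360 = £284,370
Attorney fees: 40% of £284,370 = £113,748
Total recovery: £284,370 + £113,748 = £398,118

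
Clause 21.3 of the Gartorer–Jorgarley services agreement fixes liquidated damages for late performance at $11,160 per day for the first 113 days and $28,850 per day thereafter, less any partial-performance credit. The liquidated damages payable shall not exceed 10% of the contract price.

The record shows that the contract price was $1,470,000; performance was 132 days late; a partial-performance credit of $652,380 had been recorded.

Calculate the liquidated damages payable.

First 113 days: 113 × $11,160 = $1,261,080
Remaining days: (132 − 113) × $28,850 = $548,150
Accrued per-day damages: $1,261,080 + $548,150 = $1,809,230
Less partial-performance credit: $1,809,230 − $652,380 = $1,156,850
Cap: 10% of $1,470,000 = $147,000
Cap at $147,000: $1,156,850 exceeds the cap → $147,000

$147,000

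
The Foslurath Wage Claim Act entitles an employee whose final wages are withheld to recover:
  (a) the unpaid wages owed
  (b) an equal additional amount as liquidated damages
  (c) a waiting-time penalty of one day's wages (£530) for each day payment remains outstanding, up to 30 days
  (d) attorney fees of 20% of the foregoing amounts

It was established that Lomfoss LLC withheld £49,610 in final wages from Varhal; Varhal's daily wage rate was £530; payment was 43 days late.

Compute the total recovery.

Liquidated damages (equal amount): £49,610
Penalty days: min(43, 30) = 30
Waiting-time penalty: 30 × £530 = £15,900
Subtotal: £49,610 + £49,610 + £15,900 = £115,120
Attorney fees: 20% of £115,120 = £23,024
Total award: £115,120 + £23,024 = £138,144

£138,144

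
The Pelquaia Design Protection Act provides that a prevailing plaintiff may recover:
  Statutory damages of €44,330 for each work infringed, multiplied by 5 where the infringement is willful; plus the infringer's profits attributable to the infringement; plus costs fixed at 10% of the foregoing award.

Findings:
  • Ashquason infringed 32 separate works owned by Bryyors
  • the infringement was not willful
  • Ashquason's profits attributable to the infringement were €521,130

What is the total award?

Award: €2,133,659

Statutory damages: 32 × €44,330 = €1,418,560
Infringement not willful: no ×5 enhancement.
Combined award: €1,418,560 + €521,130 = €1,939,690
Costs: 10% of €1,939,690 = €193,969
Award plus costs: €1,939,690 + €193,969 = €2,133,659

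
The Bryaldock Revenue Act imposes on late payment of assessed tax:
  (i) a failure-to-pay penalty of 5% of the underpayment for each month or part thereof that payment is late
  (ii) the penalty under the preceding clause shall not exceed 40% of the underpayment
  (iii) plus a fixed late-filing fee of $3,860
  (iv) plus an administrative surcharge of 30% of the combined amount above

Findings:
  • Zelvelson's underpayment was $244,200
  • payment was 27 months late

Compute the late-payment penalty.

Accrued rate: 5% × 27 = 135%, capped at 40% → 40%
Failure-to-pay penalty: 40% of $244,200 = $97,680
Penalty before surcharge: $97,680 + $3,860 = $101,540
Administrative surcharge: 30% of $101,540 = $30,462
Total penalty: $101,540 + $30,462 = $132,002

$132,002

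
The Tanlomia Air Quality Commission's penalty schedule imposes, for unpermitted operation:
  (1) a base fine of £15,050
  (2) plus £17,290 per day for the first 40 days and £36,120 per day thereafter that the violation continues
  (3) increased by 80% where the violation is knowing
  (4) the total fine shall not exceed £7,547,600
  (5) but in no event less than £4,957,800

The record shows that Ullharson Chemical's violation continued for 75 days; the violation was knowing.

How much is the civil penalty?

First 40 days: 40 × £17,290 = £691,600
Remaining days: (75 − 40) × £36,120 = £1,264,200
Per-day component: £691,600 + £1,264,200 = £1,955,800
Base plus per-day: £15,050 + £1,955,800 = £1,970,850
Enhancement: 80% of £1,970,850 = £1,576,680
Enhanced fine: £1,970,850 + £1,576,680 = £3,547,530
Cap at £7,547,600: £3,547,530 is within the cap, no reduction.
Minimum £4,957,800: £3,547,530 is below the minimum → £4,957,800

Civil penalty: £4,957,800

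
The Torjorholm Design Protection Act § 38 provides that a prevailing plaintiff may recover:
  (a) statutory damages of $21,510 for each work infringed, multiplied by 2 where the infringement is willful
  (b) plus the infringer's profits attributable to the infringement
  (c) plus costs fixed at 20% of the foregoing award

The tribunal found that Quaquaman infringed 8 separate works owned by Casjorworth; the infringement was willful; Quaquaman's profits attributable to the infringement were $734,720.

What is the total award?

Award: $1,294,656

Statutory damages: 8 × $21,510 = $172,080
Doubled: 2 × $172,080 = $344,160
Combined award: $344,160 + $734,720 = $1,078,880
Costs: 20% of $1,078,880 = $215,776
Award plus costs: $1,078,880 + $215,776 = $1,294,656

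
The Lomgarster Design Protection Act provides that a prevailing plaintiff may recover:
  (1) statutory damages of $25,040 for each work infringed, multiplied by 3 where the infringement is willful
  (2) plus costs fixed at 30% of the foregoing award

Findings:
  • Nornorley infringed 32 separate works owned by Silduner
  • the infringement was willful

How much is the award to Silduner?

$3,124,992

Statutory damages: 32 × $25,040 = $801,280
Trebled: 3 × $801,280 = $2,403,840
Costs: 30% of $2,403,840 = $721,152
Award plus costs: $2,403,840 + $721,152 = $3,124,992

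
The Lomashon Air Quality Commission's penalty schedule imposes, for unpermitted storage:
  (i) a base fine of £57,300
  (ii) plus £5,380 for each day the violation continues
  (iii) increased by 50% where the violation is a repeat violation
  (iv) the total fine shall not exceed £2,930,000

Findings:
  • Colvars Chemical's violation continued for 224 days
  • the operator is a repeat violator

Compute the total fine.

£1,893,630

Per-day component: 224 × £5,380 = £1,205,120
Base plus per-day: £57,300 + £1,205,120 = £1,262,420
Enhancement: 50% of £1,262,420 = £631,210
Enhanced fine: £1,262,420 + £631,210 = £1,893,630
Cap at £2,930,000: £1,893,630 is within the cap, no reduction.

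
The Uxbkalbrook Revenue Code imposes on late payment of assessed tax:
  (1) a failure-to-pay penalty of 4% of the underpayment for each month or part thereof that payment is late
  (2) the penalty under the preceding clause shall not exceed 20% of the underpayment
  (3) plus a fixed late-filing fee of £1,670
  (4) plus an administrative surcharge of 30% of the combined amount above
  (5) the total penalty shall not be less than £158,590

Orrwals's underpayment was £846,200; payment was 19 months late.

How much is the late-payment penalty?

£222,183

Accrued rate: 4% × 19 = 76%, capped at 20% → 20%
Failure-to-pay penalty: 20% of £846,200 = £169,240
Penalty before surcharge: £169,240 + £1,670 = £170,910
Administrative surcharge: 30% of £170,910 = £51,273
Total penalty: £170,910 + £51,273 = £222,183
Minimum £158,590: £222,183 meets the minimum, no increase.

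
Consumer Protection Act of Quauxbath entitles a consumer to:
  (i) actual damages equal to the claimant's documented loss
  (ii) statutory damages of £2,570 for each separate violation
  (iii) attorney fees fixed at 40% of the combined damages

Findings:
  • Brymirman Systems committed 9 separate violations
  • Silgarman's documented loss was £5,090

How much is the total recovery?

Statutory damages: 9 × £2,570 = £23,130
Combined damages: £5,090 + £23,130 = £28,220
Attorney fees: 40% of £28,220 = £11,288
Total recovery: £28,220 + £11,288 = £39,508

£39,508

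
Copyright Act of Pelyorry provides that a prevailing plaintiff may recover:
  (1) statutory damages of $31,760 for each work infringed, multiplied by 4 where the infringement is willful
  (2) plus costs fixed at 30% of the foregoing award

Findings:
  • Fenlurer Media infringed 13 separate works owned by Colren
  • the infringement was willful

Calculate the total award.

Award: $2,146,976

Statutory damages: 13 × $31,760 = $412,880
Multiplied by 4: 4 × $412,880 = $1,651,520
Costs: 30% of $1,651,520 = $495,456
Award plus costs: $1,651,520 + $495,456 = $2,146,976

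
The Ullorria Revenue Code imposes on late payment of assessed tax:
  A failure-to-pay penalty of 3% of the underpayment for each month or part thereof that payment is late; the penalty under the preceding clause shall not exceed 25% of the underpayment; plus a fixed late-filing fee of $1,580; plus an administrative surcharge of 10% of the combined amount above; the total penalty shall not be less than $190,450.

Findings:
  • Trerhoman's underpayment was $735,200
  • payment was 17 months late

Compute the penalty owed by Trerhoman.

Accrued rate: 3% × 17 = 51%, capped at 25% → 25%
Failure-to-pay penalty: 25% of $735,200 = $183,800
Penalty before surcharge: $183,800 + $1,580 = $185,380
Administrative surcharge: 10% of $185,380 = $18,538
Total penalty: $185,380 + $18,538 = $203,918
Minimum $190,450: $203,918 meets the minimum, no increase.

Penalty: $203,918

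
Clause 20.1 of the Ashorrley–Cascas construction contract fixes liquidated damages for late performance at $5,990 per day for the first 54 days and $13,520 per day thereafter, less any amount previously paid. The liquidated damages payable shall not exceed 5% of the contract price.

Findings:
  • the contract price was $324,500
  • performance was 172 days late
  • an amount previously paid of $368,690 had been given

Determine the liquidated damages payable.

First 54 days: 54 × $5,990 = $323,460
Remaining days: (172 − 54) × $13,520 = $1,595,360
Accrued per-day damages: $323,460 + $1,595,360 = $1,918,820
Less amount previously paid: $1,918,820 − $368,690 = $1,550,130
Cap: 5% of $324,500 = $16,225
Cap at $16,225: $1,550,130 exceeds the cap → $16,225

Liquidated damages: $16,225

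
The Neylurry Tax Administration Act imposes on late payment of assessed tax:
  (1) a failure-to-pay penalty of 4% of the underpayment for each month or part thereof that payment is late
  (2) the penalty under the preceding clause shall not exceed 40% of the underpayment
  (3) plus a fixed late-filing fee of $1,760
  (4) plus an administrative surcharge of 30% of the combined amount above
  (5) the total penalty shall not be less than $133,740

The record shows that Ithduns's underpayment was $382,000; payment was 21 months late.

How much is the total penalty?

Penalty: $200,928

Accrued rate: 4% × 21 = 84%, capped at 40% → 40%
Failure-to-pay penalty: 40% of $382,000 = $152,800
Penalty before surcharge: $152,800 + $1,760 = $154,560
Administrative surcharge: 30% of $154,560 = $46,368
Total penalty: $154,560 + $46,368 = $200,928
Minimum $133,740: $200,928 meets the minimum, no increase.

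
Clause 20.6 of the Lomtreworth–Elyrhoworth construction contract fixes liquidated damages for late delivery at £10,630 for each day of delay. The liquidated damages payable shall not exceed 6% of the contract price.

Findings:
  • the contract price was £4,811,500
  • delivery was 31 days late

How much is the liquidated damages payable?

Per-day damages: 31 × £10,630 = £329,530
Cap: 6% of £4,811,500 = £288,690
Cap at £288,690: £329,530 exceeds the cap → £288,690

Liquidated damages: £288,690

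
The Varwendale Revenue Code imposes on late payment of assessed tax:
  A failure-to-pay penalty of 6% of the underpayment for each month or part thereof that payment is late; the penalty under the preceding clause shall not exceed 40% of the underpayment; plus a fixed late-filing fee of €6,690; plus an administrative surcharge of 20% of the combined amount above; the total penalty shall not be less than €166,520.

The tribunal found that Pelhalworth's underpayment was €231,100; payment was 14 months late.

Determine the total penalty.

Accrued rate: 6% × 14 = 84%, capped at 40% → 40%
Failure-to-pay penalty: 40% of €231,100 = €92,440
Penalty before surcharge: €92,440 + €6,690 = €99,130
Administrative surcharge: 20% of €99,130 = €19,826
Total penalty: €99,130 + €19,826 = €118,956
Minimum €166,520: €118,956 is below the minimum → €166,520

€166,520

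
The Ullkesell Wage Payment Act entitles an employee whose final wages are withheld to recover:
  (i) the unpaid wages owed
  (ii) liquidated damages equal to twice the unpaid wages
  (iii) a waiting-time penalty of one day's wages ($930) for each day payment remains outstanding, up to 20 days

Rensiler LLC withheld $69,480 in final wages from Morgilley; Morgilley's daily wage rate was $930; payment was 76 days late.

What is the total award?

$227,040

Doubled: 2 × $69,480 = $138,960
Penalty days: min(76, 20) = 20
Waiting-time penalty: 20 × $930 = $18,600
Total award: $69,480 + $138,960 + $18,600 = $227,040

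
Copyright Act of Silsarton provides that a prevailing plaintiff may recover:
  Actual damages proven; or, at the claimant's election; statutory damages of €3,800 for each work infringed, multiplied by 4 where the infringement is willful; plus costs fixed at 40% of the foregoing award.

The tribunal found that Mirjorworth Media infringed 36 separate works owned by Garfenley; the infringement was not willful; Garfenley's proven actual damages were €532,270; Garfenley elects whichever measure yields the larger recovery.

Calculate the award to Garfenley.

€745,178

Statutory damages: 36 × €3,800 = €136,800
Infringement not willful: no ×4 enhancement.
Greater of actual damages (€532,270) or statutory damages (€136,800): €532,270
Costs: 40% of €532,270 = €212,908
Award plus costs: €532,270 + €212,908 = €745,178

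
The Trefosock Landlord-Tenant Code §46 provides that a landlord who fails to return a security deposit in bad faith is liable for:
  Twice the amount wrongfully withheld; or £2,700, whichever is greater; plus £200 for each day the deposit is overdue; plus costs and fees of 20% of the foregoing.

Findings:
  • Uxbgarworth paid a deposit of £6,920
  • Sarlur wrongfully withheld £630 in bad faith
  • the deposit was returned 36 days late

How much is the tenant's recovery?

£11,880

Doubled: 2 × £630 = £1,260
Minimum £2,700: £1,260 is below the minimum → £2,700
Late-return penalty: 36 × £200 = £7,200
Damages plus late penalty: £2,700 + £7,200 = £9,900
Costs and fees: 20% of £9,900 = £1,980
Total recovery: £9,900 + £1,980 = £11,880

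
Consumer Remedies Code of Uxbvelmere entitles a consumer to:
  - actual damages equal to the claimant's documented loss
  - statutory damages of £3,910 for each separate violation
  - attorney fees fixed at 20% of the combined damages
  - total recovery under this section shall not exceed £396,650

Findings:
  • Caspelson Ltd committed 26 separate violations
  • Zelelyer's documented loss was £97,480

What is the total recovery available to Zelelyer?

£238,968

Statutory damages: 26 × £3,910 = £101,660
Combined damages: £97,480 + £101,660 = £199,140
Attorney fees: 20% of £199,140 = £39,828
Total before cap: £199,140 + £39,828 = £238,968
Cap at £396,650: £238,968 is within the cap, no reduction.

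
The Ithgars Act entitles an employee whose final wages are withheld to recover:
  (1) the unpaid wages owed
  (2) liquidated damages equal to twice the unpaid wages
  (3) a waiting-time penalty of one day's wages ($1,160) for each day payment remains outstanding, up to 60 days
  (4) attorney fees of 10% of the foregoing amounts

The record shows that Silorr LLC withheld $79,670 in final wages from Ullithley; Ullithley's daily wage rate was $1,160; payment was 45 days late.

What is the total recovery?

Doubled: 2 × $79,670 = $159,340
Penalty days: min(45, 60) = 45
Waiting-time penalty: 45 × $1,160 = $52,200
Subtotal: $79,670 + $159,340 + $52,200 = $291,210
Attorney fees: 10% of $291,210 = $29,121
Total award: $291,210 + $29,121 = $320,331

Total award: $320,331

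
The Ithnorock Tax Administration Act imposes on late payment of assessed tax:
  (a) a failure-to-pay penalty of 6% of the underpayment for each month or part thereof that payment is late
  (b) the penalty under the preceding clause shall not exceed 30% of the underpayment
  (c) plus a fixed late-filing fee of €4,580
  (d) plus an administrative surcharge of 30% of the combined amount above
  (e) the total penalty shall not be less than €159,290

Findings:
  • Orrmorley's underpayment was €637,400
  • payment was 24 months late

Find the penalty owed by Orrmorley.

Accrued rate: 6% × 24 = 144%, capped at 30% → 30%
Failure-to-pay penalty: 30% of €637,400 = €191,220
Penalty before surcharge: €191,220 + €4,580 = €195,800
Administrative surcharge: 30% of €195,800 = €58,740
Total penalty: €195,800 + €58,740 = €254,540
Minimum €159,290: €254,540 meets the minimum, no increase.

€254,540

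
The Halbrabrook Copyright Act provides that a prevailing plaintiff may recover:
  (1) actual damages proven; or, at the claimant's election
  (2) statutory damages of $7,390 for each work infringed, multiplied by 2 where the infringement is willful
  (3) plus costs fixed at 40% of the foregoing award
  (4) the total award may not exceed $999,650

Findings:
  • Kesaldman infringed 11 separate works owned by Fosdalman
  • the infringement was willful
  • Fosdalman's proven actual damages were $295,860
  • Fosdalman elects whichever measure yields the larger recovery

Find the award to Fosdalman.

Statutory damages: 11 × $7,390 = $81,290
Doubled: 2 × $81,290 = $162,580
Greater of actual damages ($295,860) or enhanced statutory damages ($162,580): $295,860
Costs: 40% of $295,860 = $118,344
Award plus costs: $295,860 + $118,344 = $414,204
Cap at $999,650: $414,204 is within the cap, no reduction.

Award: $414,204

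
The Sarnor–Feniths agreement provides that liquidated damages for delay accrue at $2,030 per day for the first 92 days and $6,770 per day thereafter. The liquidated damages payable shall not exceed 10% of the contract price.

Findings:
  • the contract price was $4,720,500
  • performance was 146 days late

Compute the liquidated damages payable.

$472,050

First 92 days: 92 × $2,030 = $186,760
Remaining days: (146 − 92) × $6,770 = $365,580
Accrued per-day damages: $186,760 + $365,580 = $552,340
Cap: 10% of $4,720,500 = $472,050
Cap at $472,050: $552,340 exceeds the cap → $472,050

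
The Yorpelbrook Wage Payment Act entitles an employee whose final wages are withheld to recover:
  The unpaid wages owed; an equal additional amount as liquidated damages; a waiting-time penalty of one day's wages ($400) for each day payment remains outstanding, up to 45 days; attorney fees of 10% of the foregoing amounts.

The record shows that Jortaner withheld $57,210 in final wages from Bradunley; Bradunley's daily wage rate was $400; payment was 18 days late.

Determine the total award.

Total award: $133,782

Liquidated damages (equal amount): $57,210
Penalty days: min(18, 45) = 18
Waiting-time penalty: 18 × $400 = $7,200
Subtotal: $57,210 + $57,210 + $7,200 = $121,620
Attorney fees: 10% of $121,620 = $12,162
Total award: $121,620 + $12,162 = $133,782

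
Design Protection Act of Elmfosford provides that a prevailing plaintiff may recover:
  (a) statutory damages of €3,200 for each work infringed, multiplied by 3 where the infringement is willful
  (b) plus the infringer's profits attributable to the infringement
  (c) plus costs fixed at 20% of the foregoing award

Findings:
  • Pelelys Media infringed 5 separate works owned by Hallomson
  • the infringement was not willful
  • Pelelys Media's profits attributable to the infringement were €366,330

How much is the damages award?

€458,796

Statutory damages: 5 × €3,200 = €16,000
Infringement not willful: no ×3 enhancement.
Combined award: €16,000 + €366,330 = €382,330
Costs: 20% of €382,330 = €76,466
Award plus costs: €382,330 + €76,466 = €458,796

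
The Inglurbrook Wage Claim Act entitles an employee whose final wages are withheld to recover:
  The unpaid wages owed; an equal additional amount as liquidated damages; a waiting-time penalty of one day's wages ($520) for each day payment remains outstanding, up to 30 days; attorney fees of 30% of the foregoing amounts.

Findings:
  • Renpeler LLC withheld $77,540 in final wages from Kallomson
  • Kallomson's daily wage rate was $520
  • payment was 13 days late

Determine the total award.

$210,392

Liquidated damages (equal amount): $77,540
Penalty days: min(13, 30) = 13
Waiting-time penalty: 13 × $520 = $6,760
Subtotal: $77,540 + $77,540 + $6,760 = $161,840
Attorney fees: 30% of $161,840 = $48,552
Total award: $161,840 + $48,552 = $210,392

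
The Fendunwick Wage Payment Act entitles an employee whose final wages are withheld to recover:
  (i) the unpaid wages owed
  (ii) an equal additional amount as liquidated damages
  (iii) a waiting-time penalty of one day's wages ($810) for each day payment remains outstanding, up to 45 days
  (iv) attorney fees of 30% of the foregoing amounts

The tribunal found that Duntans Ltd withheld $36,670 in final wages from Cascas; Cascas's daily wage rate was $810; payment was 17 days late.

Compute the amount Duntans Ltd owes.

Liquidated damages (equal amount): $36,670
Penalty days: min(17, 45) = 17
Waiting-time penalty: 17 × $810 = $13,770
Subtotal: $36,670 + $36,670 + $13,770 = $87,110
Attorney fees: 30% of $87,110 = $26,133
Total award: $87,110 + $26,133 = $113,243

$113,243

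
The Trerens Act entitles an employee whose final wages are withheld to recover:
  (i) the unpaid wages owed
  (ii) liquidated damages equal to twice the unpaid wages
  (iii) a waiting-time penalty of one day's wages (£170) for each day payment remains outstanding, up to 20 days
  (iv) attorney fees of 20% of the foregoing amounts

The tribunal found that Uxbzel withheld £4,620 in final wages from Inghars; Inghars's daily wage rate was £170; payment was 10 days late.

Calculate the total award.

Doubled: 2 × £4,620 = £9,240
Penalty days: min(10, 20) = 10
Waiting-time penalty: 10 × £170 = £1,700
Subtotal: £4,620 + £9,240 + £1,700 = £15,560
Attorney fees: 20% of £15,560 = £3,112
Total award: £15,560 + £3,112 = £18,672

Total award: £18,672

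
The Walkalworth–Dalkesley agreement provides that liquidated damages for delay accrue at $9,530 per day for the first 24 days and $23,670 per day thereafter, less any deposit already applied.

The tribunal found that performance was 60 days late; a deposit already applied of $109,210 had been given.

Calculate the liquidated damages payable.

$971,630

First 24 days: 24 × $9,530 = $228,720
Remaining days: (60 − 24) × $23,670 = $852,120
Accrued per-day damages: $228,720 + $852,120 = $1,080,840
Less deposit already applied: $1,080,840 − $109,210 = $971,630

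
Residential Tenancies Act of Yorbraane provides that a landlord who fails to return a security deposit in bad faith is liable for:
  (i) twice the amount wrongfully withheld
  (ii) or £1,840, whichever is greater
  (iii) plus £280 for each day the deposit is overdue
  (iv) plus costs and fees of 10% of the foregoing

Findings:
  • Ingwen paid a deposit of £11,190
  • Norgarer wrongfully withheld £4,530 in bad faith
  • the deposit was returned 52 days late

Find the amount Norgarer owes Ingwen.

Doubled: 2 × £4,530 = £9,060
Minimum £1,840: £9,060 meets the minimum, no increase.
Late-return penalty: 52 × £280 = £14,560
Damages plus late penalty: £9,060 + £14,560 = £23,620
Costs and fees: 10% of £23,620 = £2,362
Total recovery: £23,620 + £2,362 = £25,982

Recovery: £25,982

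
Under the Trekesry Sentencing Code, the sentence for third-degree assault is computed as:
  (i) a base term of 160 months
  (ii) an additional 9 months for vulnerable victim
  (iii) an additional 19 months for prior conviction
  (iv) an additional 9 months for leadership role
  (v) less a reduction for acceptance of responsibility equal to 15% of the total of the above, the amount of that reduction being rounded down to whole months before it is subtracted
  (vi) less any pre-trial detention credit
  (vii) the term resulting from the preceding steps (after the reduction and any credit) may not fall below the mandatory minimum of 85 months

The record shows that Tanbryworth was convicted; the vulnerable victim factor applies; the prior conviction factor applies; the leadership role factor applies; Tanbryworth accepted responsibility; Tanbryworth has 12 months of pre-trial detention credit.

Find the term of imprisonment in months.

Vulnerable victim enhancement: +9 months
Prior conviction enhancement: +19 months
Leadership role enhancement: +9 months
Adjusted term: 160 months + 9 months + 19 months + 9 months = 197 months
Acceptance of responsibility reduction: 15% of 197 months = 29 months (rounded down)
After reduction: 197 − 29 = 168 months
Less pre-trial detention credit: 168 months − 12 months = 156 months
Minimum 85 months: 156 months meets the minimum, no increase.

156 months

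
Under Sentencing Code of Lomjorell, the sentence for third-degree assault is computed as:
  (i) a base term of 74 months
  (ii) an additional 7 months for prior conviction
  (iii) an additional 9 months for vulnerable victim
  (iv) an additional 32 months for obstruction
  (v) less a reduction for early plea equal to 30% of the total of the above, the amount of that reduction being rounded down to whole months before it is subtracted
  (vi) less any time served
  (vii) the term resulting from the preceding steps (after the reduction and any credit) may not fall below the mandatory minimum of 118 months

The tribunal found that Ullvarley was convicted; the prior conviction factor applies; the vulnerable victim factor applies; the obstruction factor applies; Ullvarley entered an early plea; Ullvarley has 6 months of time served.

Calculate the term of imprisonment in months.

Sentence: 118 months

Prior conviction enhancement: +7 months
Vulnerable victim enhancement: +9 months
Obstruction enhancement: +32 months
Adjusted term: 74 months + 7 months + 9 months + 32 months = 122 months
Early plea reduction: 30% of 122 months = 36 months (rounded down)
After reduction: 122 − 36 = 86 months
Less time served: 86 months − 6 months = 80 months
Minimum 118 months: 80 months is below the minimum → 118 months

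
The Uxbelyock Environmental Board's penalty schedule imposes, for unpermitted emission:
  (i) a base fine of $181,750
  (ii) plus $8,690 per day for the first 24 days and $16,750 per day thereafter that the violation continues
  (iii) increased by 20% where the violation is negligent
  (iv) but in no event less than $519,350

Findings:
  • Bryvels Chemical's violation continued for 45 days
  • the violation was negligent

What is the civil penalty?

First 24 days: 24 × $8,690 = $208,560
Remaining days: (45 − 24) × $16,750 = $351,750
Per-day component: $208,560 + $351,750 = $560,310
Base plus per-day: $181,750 + $560,310 = $742,060
Enhancement: 20% of $742,060 = $148,412
Enhanced fine: $742,060 + $148,412 = $890,472
Minimum $519,350: $890,472 meets the minimum, no increase.

$890,472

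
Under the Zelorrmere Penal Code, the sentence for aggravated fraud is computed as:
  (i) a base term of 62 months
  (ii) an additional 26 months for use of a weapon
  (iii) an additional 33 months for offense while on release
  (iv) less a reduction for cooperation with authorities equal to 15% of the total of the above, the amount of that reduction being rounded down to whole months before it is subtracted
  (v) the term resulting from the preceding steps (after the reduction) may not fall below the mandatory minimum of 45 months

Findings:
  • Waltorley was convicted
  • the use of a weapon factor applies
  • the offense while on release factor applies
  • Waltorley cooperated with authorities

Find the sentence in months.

103 months

Use of a weapon enhancement: +26 months
Offense while on release enhancement: +33 months
Adjusted term: 62 months + 26 months + 33 months = 121 months
Cooperation with authorities reduction: 15% of 121 months = 18 months (rounded down)
After reduction: 121 − 18 = 103 months
Minimum 45 months: 103 months meets the minimum, no increase.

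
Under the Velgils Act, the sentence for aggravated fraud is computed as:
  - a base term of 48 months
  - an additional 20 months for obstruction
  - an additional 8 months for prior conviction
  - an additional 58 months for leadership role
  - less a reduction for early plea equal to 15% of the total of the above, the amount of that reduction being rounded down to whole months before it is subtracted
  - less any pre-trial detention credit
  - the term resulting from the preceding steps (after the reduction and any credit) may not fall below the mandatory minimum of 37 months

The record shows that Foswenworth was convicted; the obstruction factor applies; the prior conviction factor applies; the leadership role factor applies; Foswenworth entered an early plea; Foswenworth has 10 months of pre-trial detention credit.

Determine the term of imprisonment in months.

Obstruction enhancement: +20 months
Prior conviction enhancement: +8 months
Leadership role enhancement: +58 months
Adjusted term: 48 months + 20 months + 8 months + 58 months = 134 months
Early plea reduction: 15% of 134 months = 20 months (rounded down)
After reduction: 134 − 20 = 114 months
Less pre-trial detention credit: 114 months − 10 months = 104 months
Minimum 37 months: 104 months meets the minimum, no increase.

104 months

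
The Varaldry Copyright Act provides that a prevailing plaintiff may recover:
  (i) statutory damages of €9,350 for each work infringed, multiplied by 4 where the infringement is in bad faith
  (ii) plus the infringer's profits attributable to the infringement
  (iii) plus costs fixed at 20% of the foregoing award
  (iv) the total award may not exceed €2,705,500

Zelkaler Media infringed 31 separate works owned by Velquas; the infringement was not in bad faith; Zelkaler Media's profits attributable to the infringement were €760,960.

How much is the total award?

€1,260,972

Statutory damages: 31 × €9,350 = €289,850
Infringement not in bad faith: no ×4 enhancement.
Combined award: €289,850 + €760,960 = €1,050,810
Costs: 20% of €1,050,810 = €210,162
Award plus costs: €1,050,810 + €210,162 = €1,260,972
Cap at €2,705,500: €1,260,972 is within the cap, no reduction.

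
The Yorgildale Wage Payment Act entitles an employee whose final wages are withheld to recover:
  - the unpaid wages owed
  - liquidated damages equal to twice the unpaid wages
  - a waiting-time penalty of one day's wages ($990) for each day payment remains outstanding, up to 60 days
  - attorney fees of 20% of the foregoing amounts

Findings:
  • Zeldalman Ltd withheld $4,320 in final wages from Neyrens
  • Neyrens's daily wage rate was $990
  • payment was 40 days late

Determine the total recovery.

Doubled: 2 × $4,320 = $8,640
Penalty days: min(40, 60) = 40
Waiting-time penalty: 40 × $990 = $39,600
Subtotal: $4,320 + $8,640 + $39,600 = $52,560
Attorney fees: 20% of $52,560 = $10,512
Total award: $52,560 + $10,512 = $63,072

$63,072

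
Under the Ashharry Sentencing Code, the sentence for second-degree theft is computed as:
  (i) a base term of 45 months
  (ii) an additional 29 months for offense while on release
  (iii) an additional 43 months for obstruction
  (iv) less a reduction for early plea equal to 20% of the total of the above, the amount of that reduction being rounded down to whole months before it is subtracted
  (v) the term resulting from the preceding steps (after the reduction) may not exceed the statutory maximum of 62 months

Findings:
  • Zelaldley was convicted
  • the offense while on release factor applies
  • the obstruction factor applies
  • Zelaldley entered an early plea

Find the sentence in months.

62 months

Offense while on release enhancement: +29 months
Obstruction enhancement: +43 months
Adjusted term: 45 months + 29 months + 43 months = 117 months
Early plea reduction: 20% of 117 months = 23 months (rounded down)
After reduction: 117 − 23 = 94 months
Cap at 62 months: 94 months exceeds the cap → 62 months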